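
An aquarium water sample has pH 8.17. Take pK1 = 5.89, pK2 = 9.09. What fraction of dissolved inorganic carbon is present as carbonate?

α₂ = 1 / (1 + [H⁺]/K2 + [H⁺]²/(K1K2)) = 1 / (1 + 10^+0.92 + 10^-1.36)
   = 1 / (1 + 8.3176 + 0.043652) = 1/9.3613 = 0.1068

α₂ = 0.107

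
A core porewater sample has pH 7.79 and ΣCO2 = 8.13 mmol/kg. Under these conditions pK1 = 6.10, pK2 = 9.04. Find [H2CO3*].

α₀ = 1 / (1 + K1/[H⁺] + K1K2/[H⁺]²) = 1 / (1 + 10^+1.69 + 10^+0.44)
   = 1 / (1 + 48.978 + 2.7542) = 1/52.732 = 0.01896
[CO2*] = α₀ × DIC = 0.01896 × 8.13 = 0.154 mmol/kg

[CO2*] = 0.154 mmol/kg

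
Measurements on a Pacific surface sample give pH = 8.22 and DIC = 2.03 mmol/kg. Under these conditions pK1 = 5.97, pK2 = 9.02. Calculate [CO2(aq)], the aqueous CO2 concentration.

α₀ = 1 / (1 + K1/[H⁺] + K1K2/[H⁺]²) = 1 / (1 + 10^+2.25 + 10^+1.45)
   = 1 / (1 + 177.83 + 28.184) = 1/207.01 = 0.004831
[CO2*] = α₀ × DIC = 0.004831 × 2.03 = 0.00981 mmol/kg = 9.81 μmol/kg

[CO2*] = 9.81 μmol/kg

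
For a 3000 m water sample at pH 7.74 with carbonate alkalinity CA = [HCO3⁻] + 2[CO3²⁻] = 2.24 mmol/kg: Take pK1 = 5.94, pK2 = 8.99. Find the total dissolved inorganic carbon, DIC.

CA = [HCO3⁻] + 2[CO3²⁻] = (α₁ + 2α₂)·DIC
At pH 7.74: [H⁺]/K1 = 10^-1.80 = 0.015849, K2/[H⁺] = 10^-1.25 = 0.056234
α₁ = 1/(1 + 0.015849 + 0.056234) = 1/1.0721 = 0.9328; α₂ = α₁·K2/[H⁺] = 0.05245
α₁ + 2α₂ = 1.0377
DIC = CA / (α₁ + 2α₂) = 2.24 / 1.0377 = 2.16 mmol/kg

DIC = 2.16 mmol/kg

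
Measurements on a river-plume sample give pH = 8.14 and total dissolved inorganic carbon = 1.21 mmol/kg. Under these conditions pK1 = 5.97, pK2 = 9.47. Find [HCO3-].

[HCO3⁻] = 1.15 mmol/kg

α₁ = 1 / (1 + [H⁺]/K1 + K2/[H⁺]) = 1 / (1 + 10^-2.17 + 10^-1.33)
   = 1 / (1 + 0.0067608 + 0.046774) = 1/1.0535 = 0.9492
[HCO3⁻] = α₁ × DIC = 0.9492 × 1.21 = 1.15 mmol/kg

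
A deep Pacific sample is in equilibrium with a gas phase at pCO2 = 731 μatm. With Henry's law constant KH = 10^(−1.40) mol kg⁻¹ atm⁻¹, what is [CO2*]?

KH = 10^(−1.40) = 3.981×10^-2 mol kg⁻¹ atm⁻¹
[CO2*] = KH · pCO2 = 3.981×10^-2 × 731×10^-6 atm = 2.91×10^-5 mol/kg

[CO2*] = 29.1 μmol/kg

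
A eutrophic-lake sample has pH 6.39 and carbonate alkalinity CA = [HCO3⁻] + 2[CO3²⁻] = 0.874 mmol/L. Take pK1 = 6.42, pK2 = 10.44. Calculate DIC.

CA = [HCO3⁻] + 2[CO3²⁻] = (α₁ + 2α₂)·DIC
At pH 6.39: [H⁺]/K1 = 10^0.03 = 1.0715, K2/[H⁺] = 10^-4.05 = 8.9125×10^-5
α₁ = 1/(1 + 1.0715 + 8.9125×10^-5) = 1/2.0716 = 0.4827; α₂ = α₁·K2/[H⁺] = 4.302×10^-5
α₁ + 2α₂ = 0.4828
DIC = CA / (α₁ + 2α₂) = 0.874 / 0.4828 = 1.81 mmol/L

DIC = 1.81 mmol/L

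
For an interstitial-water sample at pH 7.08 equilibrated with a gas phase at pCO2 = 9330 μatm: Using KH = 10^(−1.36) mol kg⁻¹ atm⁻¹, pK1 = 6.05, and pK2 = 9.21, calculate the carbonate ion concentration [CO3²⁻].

[CO2*] = KH · pCO2 = 10^(−1.36) × 9330×10^-6 = 4.073×10^-4 mol/kg
α₀ = 1/(1 + K1/[H⁺] + K1K2/[H⁺]²) = 1/(1 + 10^+1.03 + 10^-1.10) = 0.08478
DIC = [CO2*]/α₀ = 4.073×10^-4 / 0.08478 = 4.804 mmol/kg
[CO3²⁻] = α₂·DIC; α₂ = 0.006735, so [CO3²⁻] = 0.006735 × 4.804 = 0.0324 mmol/kg

[CO3²⁻] = 0.0324 mmol/kg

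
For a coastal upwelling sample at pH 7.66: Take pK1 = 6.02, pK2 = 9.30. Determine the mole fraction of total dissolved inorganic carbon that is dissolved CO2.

α₀ = 0.0219

α₀ = 1 / (1 + K1/[H⁺] + K1K2/[H⁺]²) = 1 / (1 + 10^+1.64 + 10^+0.00)
   = 1 / (1 + 43.652 + 1.0000) = 1/45.652 = 0.02191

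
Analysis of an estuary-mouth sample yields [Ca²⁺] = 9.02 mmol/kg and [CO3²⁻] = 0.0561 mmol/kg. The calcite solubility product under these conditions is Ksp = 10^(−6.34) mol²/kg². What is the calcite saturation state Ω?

Ω = 1.11

Ksp = 10^(−6.34) = 4.571×10^-7
Ω = [Ca²⁺][CO3²⁻]/Ksp = (9.02×10^-3)(0.0561×10^-3) / 4.571×10^-7 = 1.11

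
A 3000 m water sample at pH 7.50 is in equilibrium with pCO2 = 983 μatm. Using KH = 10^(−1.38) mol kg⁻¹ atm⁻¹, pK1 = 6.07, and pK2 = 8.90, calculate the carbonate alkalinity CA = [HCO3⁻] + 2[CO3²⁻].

CA = 1.19 mmol/kg

[CO2*] = KH · pCO2 = 10^(−1.38) × 983×10^-6 = 4.098×10^-5 mol/kg
α₀ = 1/(1 + K1/[H⁺] + K1K2/[H⁺]²) = 1/(1 + 10^+1.43 + 10^+0.03) = 0.03450
DIC = [CO2*]/α₀ = 4.098×10^-5 / 0.03450 = 1.188 mmol/kg
CA = (α₁ + 2α₂)·DIC = (0.9285 + 2×0.03697) × 1.188 = 1.19 mmol/kg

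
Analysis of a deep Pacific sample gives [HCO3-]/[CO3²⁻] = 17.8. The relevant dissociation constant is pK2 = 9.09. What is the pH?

From K2 = [H⁺][CO3²⁻]/[HCO3-]:  pH = pK2 − log₁₀([HCO3-]/[CO3²⁻])
log₁₀(17.8) = +1.250
pH = 9.09 − (+1.250) = 7.84

pH = 7.84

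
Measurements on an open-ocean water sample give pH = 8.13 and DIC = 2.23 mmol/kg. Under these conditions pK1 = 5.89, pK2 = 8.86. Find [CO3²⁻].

α₂ = 1 / (1 + [H⁺]/K2 + [H⁺]²/(K1K2)) = 1 / (1 + 10^+0.73 + 10^-1.51)
   = 1 / (1 + 5.3703 + 0.030903) = 1/6.4012 = 0.1562
[CO3²⁻] = α₂ × DIC = 0.1562 × 2.23 = 0.348 mmol/kg

[CO3²⁻] = 0.348 mmol/kg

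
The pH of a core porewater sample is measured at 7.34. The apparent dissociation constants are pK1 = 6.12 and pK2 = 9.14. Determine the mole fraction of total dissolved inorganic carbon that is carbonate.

α₂ = 0.0147

α₂ = 1 / (1 + [H⁺]/K2 + [H⁺]²/(K1K2)) = 1 / (1 + 10^+1.80 + 10^+0.58)
   = 1 / (1 + 63.096 + 3.8019) = 1/67.898 = 0.01473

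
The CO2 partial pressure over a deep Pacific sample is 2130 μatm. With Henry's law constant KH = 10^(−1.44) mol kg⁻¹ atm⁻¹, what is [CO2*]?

[CO2*] = 77.3 μmol/kg

KH = 10^(−1.44) = 3.631×10^-2 mol kg⁻¹ atm⁻¹
[CO2*] = KH · pCO2 = 3.631×10^-2 × 2130×10^-6 atm = 7.73×10^-5 mol/kg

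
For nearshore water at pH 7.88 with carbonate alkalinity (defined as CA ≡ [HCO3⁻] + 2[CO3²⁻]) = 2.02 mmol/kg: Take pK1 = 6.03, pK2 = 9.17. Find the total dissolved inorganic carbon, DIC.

CA = [HCO3⁻] + 2[CO3²⁻] = (α₁ + 2α₂)·DIC
At pH 7.88: [H⁺]/K1 = 10^-1.85 = 0.014125, K2/[H⁺] = 10^-1.29 = 0.051286
α₁ = 1/(1 + 0.014125 + 0.051286) = 1/1.0654 = 0.9386; α₂ = α₁·K2/[H⁺] = 0.04814
α₁ + 2α₂ = 1.0349
DIC = CA / (α₁ + 2α₂) = 2.02 / 1.0349 = 1.95 mmol/kg

DIC = 1.95 mmol/kg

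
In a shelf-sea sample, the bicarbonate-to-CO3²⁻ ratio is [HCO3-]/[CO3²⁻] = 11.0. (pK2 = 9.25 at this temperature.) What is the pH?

pH = 8.21

From K2 = [H⁺][CO3²⁻]/[HCO3-]:  pH = pK2 − log₁₀([HCO3-]/[CO3²⁻])
log₁₀(11.0) = +1.041
pH = 9.25 − (+1.041) = 8.21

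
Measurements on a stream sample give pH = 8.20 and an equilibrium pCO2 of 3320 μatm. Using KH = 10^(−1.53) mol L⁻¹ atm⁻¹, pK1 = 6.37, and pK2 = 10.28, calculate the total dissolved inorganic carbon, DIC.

[CO2*] = KH · pCO2 = 10^(−1.53) × 3320×10^-6 = 9.798×10^-5 mol/L
α₀ = 1/(1 + K1/[H⁺] + K1K2/[H⁺]²) = 1/(1 + 10^+1.83 + 10^-0.25) = 0.01446
DIC = [CO2*]/α₀ = 9.798×10^-5 / 0.01446 = 6.78 mmol/L

DIC = 6.78 mmol/L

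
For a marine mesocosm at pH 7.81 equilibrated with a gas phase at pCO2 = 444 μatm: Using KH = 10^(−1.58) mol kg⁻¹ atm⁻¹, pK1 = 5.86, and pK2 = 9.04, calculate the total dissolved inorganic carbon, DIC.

DIC = 1.11 mmol/kg

[CO2*] = KH · pCO2 = 10^(−1.58) × 444×10^-6 = 1.168×10^-5 mol/kg
α₀ = 1/(1 + K1/[H⁺] + K1K2/[H⁺]²) = 1/(1 + 10^+1.95 + 10^+0.72) = 0.01049
DIC = [CO2*]/α₀ = 1.168×10^-5 / 0.01049 = 1.11 mmol/kg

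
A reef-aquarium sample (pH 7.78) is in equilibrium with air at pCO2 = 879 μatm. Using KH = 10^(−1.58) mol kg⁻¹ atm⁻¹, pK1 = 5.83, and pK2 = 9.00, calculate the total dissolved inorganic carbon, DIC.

[CO2*] = KH · pCO2 = 10^(−1.58) × 879×10^-6 = 2.312×10^-5 mol/kg
α₀ = 1/(1 + K1/[H⁺] + K1K2/[H⁺]²) = 1/(1 + 10^+1.95 + 10^+0.73) = 0.01047
DIC = [CO2*]/α₀ = 2.312×10^-5 / 0.01047 = 2.21 mmol/kg

DIC = 2.21 mmol/kg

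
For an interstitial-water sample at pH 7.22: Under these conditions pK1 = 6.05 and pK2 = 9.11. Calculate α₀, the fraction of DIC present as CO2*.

α₀ = 0.0626

α₀ = 1 / (1 + K1/[H⁺] + K1K2/[H⁺]²) = 1 / (1 + 10^+1.17 + 10^-0.72)
   = 1 / (1 + 14.791 + 0.19055) = 1/15.982 = 0.06257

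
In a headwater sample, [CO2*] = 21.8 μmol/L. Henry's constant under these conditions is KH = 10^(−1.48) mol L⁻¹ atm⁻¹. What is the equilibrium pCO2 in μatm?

pCO2 = 658 μatm

KH = 10^(−1.48) = 3.311×10^-2 mol L⁻¹ atm⁻¹
pCO2 = [CO2*]/KH = 21.8×10^-6 / 3.311×10^-2 = 6.58×10^-4 atm = 658 μatm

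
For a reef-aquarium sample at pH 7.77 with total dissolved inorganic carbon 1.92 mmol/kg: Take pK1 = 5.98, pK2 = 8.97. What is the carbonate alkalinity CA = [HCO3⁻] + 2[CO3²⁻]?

CA = [HCO3⁻] + 2[CO3²⁻] = (α₁ + 2α₂)·DIC
At pH 7.77: [H⁺]/K1 = 10^-1.79 = 0.016218, K2/[H⁺] = 10^-1.20 = 0.063096
α₁ = 1/(1 + 0.016218 + 0.063096) = 1/1.0793 = 0.9265; α₂ = α₁·K2/[H⁺] = 0.05846
α₁ + 2α₂ = 1.0434
CA = 1.0434 × 1.92 = 2.00 mmol/kg

CA = 2.00 mmol/kg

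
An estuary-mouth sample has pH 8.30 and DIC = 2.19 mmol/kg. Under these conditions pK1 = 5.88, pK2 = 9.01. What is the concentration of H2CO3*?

[CO2*] = 6.95 μmol/kg

α₀ = 1 / (1 + K1/[H⁺] + K1K2/[H⁺]²) = 1 / (1 + 10^+2.42 + 10^+1.71)
   = 1 / (1 + 263.03 + 51.286) = 1/315.31 = 0.003171
[CO2*] = α₀ × DIC = 0.003171 × 2.19 = 0.00695 mmol/kg = 6.95 μmol/kg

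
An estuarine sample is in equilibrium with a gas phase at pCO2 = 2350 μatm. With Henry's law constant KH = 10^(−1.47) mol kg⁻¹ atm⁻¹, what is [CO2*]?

[CO2*] = 79.6 μmol/kg

KH = 10^(−1.47) = 3.388×10^-2 mol kg⁻¹ atm⁻¹
[CO2*] = KH · pCO2 = 3.388×10^-2 × 2350×10^-6 atm = 7.96×10^-5 mol/kg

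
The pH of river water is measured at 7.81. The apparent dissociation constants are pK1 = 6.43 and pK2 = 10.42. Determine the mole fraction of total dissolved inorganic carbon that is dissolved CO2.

α₀ = 1 / (1 + K1/[H⁺] + K1K2/[H⁺]²) = 1 / (1 + 10^+1.38 + 10^-1.23)
   = 1 / (1 + 23.988 + 0.058884) = 1/25.047 = 0.03992

α₀ = 0.0399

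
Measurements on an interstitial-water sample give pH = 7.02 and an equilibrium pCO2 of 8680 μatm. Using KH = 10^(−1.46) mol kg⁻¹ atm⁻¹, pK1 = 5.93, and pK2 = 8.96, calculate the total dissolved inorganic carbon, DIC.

DIC = 4.05 mmol/kg

[CO2*] = KH · pCO2 = 10^(−1.46) × 8680×10^-6 = 3.010×10^-4 mol/kg
α₀ = 1/(1 + K1/[H⁺] + K1K2/[H⁺]²) = 1/(1 + 10^+1.09 + 10^-0.85) = 0.07438
DIC = [CO2*]/α₀ = 3.010×10^-4 / 0.07438 = 4.05 mmol/kg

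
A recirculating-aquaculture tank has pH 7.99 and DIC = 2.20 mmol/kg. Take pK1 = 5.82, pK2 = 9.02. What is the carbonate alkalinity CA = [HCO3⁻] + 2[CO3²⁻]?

CA = 2.37 mmol/kg

CA = [HCO3⁻] + 2[CO3²⁻] = (α₁ + 2α₂)·DIC
At pH 7.99: [H⁺]/K1 = 10^-2.17 = 0.0067608, K2/[H⁺] = 10^-1.03 = 0.093325
α₁ = 1/(1 + 0.0067608 + 0.093325) = 1/1.1001 = 0.9090; α₂ = α₁·K2/[H⁺] = 0.08483
α₁ + 2α₂ = 1.0787
CA = 1.0787 × 2.20 = 2.37 mmol/kg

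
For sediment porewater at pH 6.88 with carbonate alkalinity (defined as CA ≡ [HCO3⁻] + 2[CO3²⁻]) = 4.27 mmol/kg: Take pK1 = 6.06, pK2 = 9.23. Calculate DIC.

DIC = 4.89 mmol/kg

CA = [HCO3⁻] + 2[CO3²⁻] = (α₁ + 2α₂)·DIC
At pH 6.88: [H⁺]/K1 = 10^-0.82 = 0.15136, K2/[H⁺] = 10^-2.35 = 0.0044668
α₁ = 1/(1 + 0.15136 + 0.0044668) = 1/1.1558 = 0.8652; α₂ = α₁·K2/[H⁺] = 0.003865
α₁ + 2α₂ = 0.8729
DIC = CA / (α₁ + 2α₂) = 4.27 / 0.8729 = 4.89 mmol/kg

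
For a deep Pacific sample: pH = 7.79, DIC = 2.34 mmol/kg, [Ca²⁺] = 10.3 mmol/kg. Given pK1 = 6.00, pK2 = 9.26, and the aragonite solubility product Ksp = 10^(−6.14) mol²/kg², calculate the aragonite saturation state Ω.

Ω = 1.07

α₂ = 1 / (1 + [H⁺]/K2 + [H⁺]²/(K1K2)) = 1 / (1 + 10^+1.47 + 10^-0.32)
   = 1 / (1 + 29.512 + 0.47863) = 1/30.991 = 0.03227
[CO3²⁻] = α₂ × DIC = 0.03227 × 2.34 = 0.07551 mmol/kg
Ksp = 10^(−6.14) = 7.244×10^-7
Ω = [Ca²⁺][CO3²⁻]/Ksp = (10.3×10^-3)(7.551×10^-5) / 7.244×10^-7 = 1.07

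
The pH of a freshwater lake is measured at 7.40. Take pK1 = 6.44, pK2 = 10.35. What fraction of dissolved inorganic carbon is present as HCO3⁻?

α₁ = 0.900

α₁ = 1 / (1 + [H⁺]/K1 + K2/[H⁺]) = 1 / (1 + 10^-0.96 + 10^-2.95)
   = 1 / (1 + 0.10965 + 0.0011220) = 1/1.1108 = 0.9003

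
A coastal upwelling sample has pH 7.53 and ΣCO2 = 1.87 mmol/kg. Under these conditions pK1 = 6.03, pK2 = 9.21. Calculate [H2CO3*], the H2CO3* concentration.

[CO2*] = 0.0562 mmol/kg

α₀ = 1 / (1 + K1/[H⁺] + K1K2/[H⁺]²) = 1 / (1 + 10^+1.50 + 10^-0.18)
   = 1 / (1 + 31.623 + 0.66069) = 1/33.283 = 0.03004
[CO2*] = α₀ × DIC = 0.03004 × 1.87 = 0.0562 mmol/kg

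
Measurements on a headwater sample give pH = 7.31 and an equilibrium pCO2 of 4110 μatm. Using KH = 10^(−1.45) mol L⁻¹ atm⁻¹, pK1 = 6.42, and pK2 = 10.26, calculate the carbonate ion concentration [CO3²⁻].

[CO3²⁻] = 1.27 μmol/L

[CO2*] = KH · pCO2 = 10^(−1.45) × 4110×10^-6 = 1.458×10^-4 mol/L
α₀ = 1/(1 + K1/[H⁺] + K1K2/[H⁺]²) = 1/(1 + 10^+0.89 + 10^-2.06) = 0.1140
DIC = [CO2*]/α₀ = 1.458×10^-4 / 0.1140 = 1.279 mmol/L
[CO3²⁻] = α₂·DIC; α₂ = 0.0009930, so [CO3²⁻] = 0.0009930 × 1.279 = 0.00127 mmol/L = 1.27 μmol/L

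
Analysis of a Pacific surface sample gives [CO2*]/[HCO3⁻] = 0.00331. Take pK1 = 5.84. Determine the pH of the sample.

From K1 = [H⁺][HCO3⁻]/[CO2*]:  pH = pK1 − log₁₀([CO2*]/[HCO3⁻])
log₁₀(0.00331) = -2.480
pH = 5.84 − (-2.480) = 8.32

pH = 8.32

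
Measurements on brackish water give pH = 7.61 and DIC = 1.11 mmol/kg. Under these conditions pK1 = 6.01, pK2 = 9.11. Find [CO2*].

[CO2*] = 0.0264 mmol/kg

α₀ = 1 / (1 + K1/[H⁺] + K1K2/[H⁺]²) = 1 / (1 + 10^+1.60 + 10^+0.10)
   = 1 / (1 + 39.811 + 1.2589) = 1/42.070 = 0.02377
[CO2*] = α₀ × DIC = 0.02377 × 1.11 = 0.0264 mmol/kg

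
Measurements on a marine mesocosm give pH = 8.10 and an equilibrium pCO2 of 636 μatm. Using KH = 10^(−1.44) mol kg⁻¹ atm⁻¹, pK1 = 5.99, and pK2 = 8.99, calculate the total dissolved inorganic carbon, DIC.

[CO2*] = KH · pCO2 = 10^(−1.44) × 636×10^-6 = 2.309×10^-5 mol/kg
α₀ = 1/(1 + K1/[H⁺] + K1K2/[H⁺]²) = 1/(1 + 10^+2.11 + 10^+1.22) = 0.006830
DIC = [CO2*]/α₀ = 2.309×10^-5 / 0.006830 = 3.38 mmol/kg

DIC = 3.38 mmol/kg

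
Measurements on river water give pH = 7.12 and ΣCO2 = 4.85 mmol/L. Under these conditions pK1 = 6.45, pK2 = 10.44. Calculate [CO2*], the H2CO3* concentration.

[CO2*] = 0.854 mmol/L

α₀ = 1 / (1 + K1/[H⁺] + K1K2/[H⁺]²) = 1 / (1 + 10^+0.67 + 10^-2.65)
   = 1 / (1 + 4.6774 + 0.0022387) = 1/5.6796 = 0.1761
[CO2*] = α₀ × DIC = 0.1761 × 4.85 = 0.854 mmol/L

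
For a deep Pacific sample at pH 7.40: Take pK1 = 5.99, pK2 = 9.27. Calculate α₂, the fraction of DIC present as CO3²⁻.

α₂ = 1 / (1 + [H⁺]/K2 + [H⁺]²/(K1K2)) = 1 / (1 + 10^+1.87 + 10^+0.46)
   = 1 / (1 + 74.131 + 2.8840) = 1/78.015 = 0.01282

α₂ = 0.0128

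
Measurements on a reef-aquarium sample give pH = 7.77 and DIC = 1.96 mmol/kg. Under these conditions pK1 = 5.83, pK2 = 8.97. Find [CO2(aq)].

α₀ = 1 / (1 + K1/[H⁺] + K1K2/[H⁺]²) = 1 / (1 + 10^+1.94 + 10^+0.74)
   = 1 / (1 + 87.096 + 5.4954) = 1/93.592 = 0.01068
[CO2*] = α₀ × DIC = 0.01068 × 1.96 = 0.0209 mmol/kg

[CO2*] = 0.0209 mmol/kg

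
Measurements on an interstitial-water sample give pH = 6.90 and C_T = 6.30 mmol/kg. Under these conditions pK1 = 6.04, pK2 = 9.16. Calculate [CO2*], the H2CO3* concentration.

α₀ = 1 / (1 + K1/[H⁺] + K1K2/[H⁺]²) = 1 / (1 + 10^+0.86 + 10^-1.40)
   = 1 / (1 + 7.2444 + 0.039811) = 1/8.2842 = 0.1207
[CO2*] = α₀ × DIC = 0.1207 × 6.30 = 0.760 mmol/kg

[CO2*] = 0.760 mmol/kg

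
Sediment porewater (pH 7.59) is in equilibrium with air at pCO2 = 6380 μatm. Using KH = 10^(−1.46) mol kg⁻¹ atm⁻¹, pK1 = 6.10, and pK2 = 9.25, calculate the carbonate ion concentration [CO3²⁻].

[CO2*] = KH · pCO2 = 10^(−1.46) × 6380×10^-6 = 2.212×10^-4 mol/kg
α₀ = 1/(1 + K1/[H⁺] + K1K2/[H⁺]²) = 1/(1 + 10^+1.49 + 10^-0.17) = 0.03069
DIC = [CO2*]/α₀ = 2.212×10^-4 / 0.03069 = 7.207 mmol/kg
[CO3²⁻] = α₂·DIC; α₂ = 0.02075, so [CO3²⁻] = 0.02075 × 7.207 = 0.150 mmol/kg

[CO3²⁻] = 0.150 mmol/kg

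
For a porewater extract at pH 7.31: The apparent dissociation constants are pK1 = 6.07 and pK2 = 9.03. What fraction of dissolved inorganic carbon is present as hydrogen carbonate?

α₁ = 0.929

α₁ = 1 / (1 + [H⁺]/K1 + K2/[H⁺]) = 1 / (1 + 10^-1.24 + 10^-1.72)
   = 1 / (1 + 0.057544 + 0.019055) = 1/1.0766 = 0.9289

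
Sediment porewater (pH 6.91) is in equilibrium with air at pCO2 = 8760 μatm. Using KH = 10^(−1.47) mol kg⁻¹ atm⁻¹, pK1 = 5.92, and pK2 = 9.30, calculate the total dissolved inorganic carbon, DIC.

[CO2*] = KH · pCO2 = 10^(−1.47) × 8760×10^-6 = 2.968×10^-4 mol/kg
α₀ = 1/(1 + K1/[H⁺] + K1K2/[H⁺]²) = 1/(1 + 10^+0.99 + 10^-1.40) = 0.09249
DIC = [CO2*]/α₀ = 2.968×10^-4 / 0.09249 = 3.21 mmol/kg

DIC = 3.21 mmol/kg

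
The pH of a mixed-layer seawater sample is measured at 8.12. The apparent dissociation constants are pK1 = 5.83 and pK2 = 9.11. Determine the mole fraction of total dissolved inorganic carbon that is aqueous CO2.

α₀ = 1 / (1 + K1/[H⁺] + K1K2/[H⁺]²) = 1 / (1 + 10^+2.29 + 10^+1.30)
   = 1 / (1 + 194.98 + 19.953) = 1/215.94 = 0.004631

α₀ = 0.00463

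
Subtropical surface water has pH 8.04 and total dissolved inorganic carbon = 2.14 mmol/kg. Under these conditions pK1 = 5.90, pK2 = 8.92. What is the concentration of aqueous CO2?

[CO2*] = 13.6 μmol/kg

α₀ = 1 / (1 + K1/[H⁺] + K1K2/[H⁺]²) = 1 / (1 + 10^+2.14 + 10^+1.26)
   = 1 / (1 + 138.04 + 18.197) = 1/157.24 = 0.006360
[CO2*] = α₀ × DIC = 0.006360 × 2.14 = 0.0136 mmol/kg = 13.6 μmol/kg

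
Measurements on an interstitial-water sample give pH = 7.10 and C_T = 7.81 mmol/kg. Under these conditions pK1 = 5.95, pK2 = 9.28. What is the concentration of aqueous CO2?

[CO2*] = 0.513 mmol/kg

α₀ = 1 / (1 + K1/[H⁺] + K1K2/[H⁺]²) = 1 / (1 + 10^+1.15 + 10^-1.03)
   = 1 / (1 + 14.125 + 0.093325) = 1/15.219 = 0.06571
[CO2*] = α₀ × DIC = 0.06571 × 7.81 = 0.513 mmol/kg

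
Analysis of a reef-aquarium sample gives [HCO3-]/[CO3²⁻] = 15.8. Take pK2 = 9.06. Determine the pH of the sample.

pH = 7.86

From K2 = [H⁺][CO3²⁻]/[HCO3-]:  pH = pK2 − log₁₀([HCO3-]/[CO3²⁻])
log₁₀(15.8) = +1.199
pH = 9.06 − (+1.199) = 7.86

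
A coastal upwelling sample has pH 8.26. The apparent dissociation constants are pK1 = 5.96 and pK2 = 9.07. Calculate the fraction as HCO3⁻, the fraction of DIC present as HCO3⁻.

α₁ = 0.862

α₁ = 1 / (1 + [H⁺]/K1 + K2/[H⁺]) = 1 / (1 + 10^-2.30 + 10^-0.81)
   = 1 / (1 + 0.0050119 + 0.15488) = 1/1.1599 = 0.8621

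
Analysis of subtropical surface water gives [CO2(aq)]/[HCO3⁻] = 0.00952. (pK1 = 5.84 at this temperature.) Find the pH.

From K1 = [H⁺][HCO3⁻]/[CO2(aq)]:  pH = pK1 − log₁₀([CO2(aq)]/[HCO3⁻])
log₁₀(0.00952) = -2.021
pH = 5.84 − (-2.021) = 7.86

pH = 7.86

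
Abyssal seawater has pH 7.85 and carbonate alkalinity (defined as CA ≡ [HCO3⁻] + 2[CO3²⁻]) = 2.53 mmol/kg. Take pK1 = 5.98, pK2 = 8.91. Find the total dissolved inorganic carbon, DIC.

CA = [HCO3⁻] + 2[CO3²⁻] = (α₁ + 2α₂)·DIC
At pH 7.85: [H⁺]/K1 = 10^-1.87 = 0.013490, K2/[H⁺] = 10^-1.06 = 0.087096
α₁ = 1/(1 + 0.013490 + 0.087096) = 1/1.1006 = 0.9086; α₂ = α₁·K2/[H⁺] = 0.07914
α₁ + 2α₂ = 1.0669
DIC = CA / (α₁ + 2α₂) = 2.53 / 1.0669 = 2.37 mmol/kg

DIC = 2.37 mmol/kg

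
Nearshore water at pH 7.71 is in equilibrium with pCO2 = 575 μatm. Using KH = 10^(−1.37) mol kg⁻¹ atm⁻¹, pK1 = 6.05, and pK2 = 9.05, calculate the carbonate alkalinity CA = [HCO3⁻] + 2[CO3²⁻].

[CO2*] = KH · pCO2 = 10^(−1.37) × 575×10^-6 = 2.453×10^-5 mol/kg
α₀ = 1/(1 + K1/[H⁺] + K1K2/[H⁺]²) = 1/(1 + 10^+1.66 + 10^+0.32) = 0.02049
DIC = [CO2*]/α₀ = 2.453×10^-5 / 0.02049 = 1.197 mmol/kg
CA = (α₁ + 2α₂)·DIC = (0.9367 + 2×0.04282) × 1.197 = 1.22 mmol/kg

CA = 1.22 mmol/kg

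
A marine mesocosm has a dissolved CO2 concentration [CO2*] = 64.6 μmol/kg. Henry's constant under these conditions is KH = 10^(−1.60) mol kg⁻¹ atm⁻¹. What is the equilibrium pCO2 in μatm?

pCO2 = 2570 μatm

KH = 10^(−1.60) = 2.512×10^-2 mol kg⁻¹ atm⁻¹
pCO2 = [CO2*]/KH = 64.6×10^-6 / 2.512×10^-2 = 2.57×10^-3 atm = 2570 μatm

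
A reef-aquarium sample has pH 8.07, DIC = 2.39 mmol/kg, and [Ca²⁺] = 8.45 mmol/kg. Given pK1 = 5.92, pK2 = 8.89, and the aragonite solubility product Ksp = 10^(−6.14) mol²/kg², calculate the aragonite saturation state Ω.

Ω = 3.64

α₂ = 1 / (1 + [H⁺]/K2 + [H⁺]²/(K1K2)) = 1 / (1 + 10^+0.82 + 10^-1.33)
   = 1 / (1 + 6.6069 + 0.046774) = 1/7.6537 = 0.1307
[CO3²⁻] = α₂ × DIC = 0.1307 × 2.39 = 0.3123 mmol/kg
Ksp = 10^(−6.14) = 7.244×10^-7
Ω = [Ca²⁺][CO3²⁻]/Ksp = (8.45×10^-3)(3.123×10^-4) / 7.244×10^-7 = 3.64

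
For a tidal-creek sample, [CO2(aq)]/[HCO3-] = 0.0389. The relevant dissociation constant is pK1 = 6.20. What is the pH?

pH = 7.61

From K1 = [H⁺][HCO3-]/[CO2(aq)]:  pH = pK1 − log₁₀([CO2(aq)]/[HCO3-])
log₁₀(0.0389) = -1.410
pH = 6.20 − (-1.410) = 7.61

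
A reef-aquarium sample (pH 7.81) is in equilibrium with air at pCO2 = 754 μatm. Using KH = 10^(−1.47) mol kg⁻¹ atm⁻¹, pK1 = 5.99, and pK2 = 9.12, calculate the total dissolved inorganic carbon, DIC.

DIC = 1.80 mmol/kg

[CO2*] = KH · pCO2 = 10^(−1.47) × 754×10^-6 = 2.555×10^-5 mol/kg
α₀ = 1/(1 + K1/[H⁺] + K1K2/[H⁺]²) = 1/(1 + 10^+1.82 + 10^+0.51) = 0.01422
DIC = [CO2*]/α₀ = 2.555×10^-5 / 0.01422 = 1.80 mmol/kg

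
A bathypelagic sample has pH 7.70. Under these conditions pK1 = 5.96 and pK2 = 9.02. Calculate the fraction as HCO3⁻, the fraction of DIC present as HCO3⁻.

α₁ = 0.938

α₁ = 1 / (1 + [H⁺]/K1 + K2/[H⁺]) = 1 / (1 + 10^-1.74 + 10^-1.32)
   = 1 / (1 + 0.018197 + 0.047863) = 1/1.0661 = 0.9380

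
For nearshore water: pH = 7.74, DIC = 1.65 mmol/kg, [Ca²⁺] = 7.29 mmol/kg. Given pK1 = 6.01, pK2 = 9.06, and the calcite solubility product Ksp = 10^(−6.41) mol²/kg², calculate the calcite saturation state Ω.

α₂ = 1 / (1 + [H⁺]/K2 + [H⁺]²/(K1K2)) = 1 / (1 + 10^+1.32 + 10^-0.41)
   = 1 / (1 + 20.893 + 0.38905) = 1/22.282 = 0.04488
[CO3²⁻] = α₂ × DIC = 0.04488 × 1.65 = 0.07405 mmol/kg
Ksp = 10^(−6.41) = 3.890×10^-7
Ω = [Ca²⁺][CO3²⁻]/Ksp = (7.29×10^-3)(7.405×10^-5) / 3.890×10^-7 = 1.39

Ω = 1.39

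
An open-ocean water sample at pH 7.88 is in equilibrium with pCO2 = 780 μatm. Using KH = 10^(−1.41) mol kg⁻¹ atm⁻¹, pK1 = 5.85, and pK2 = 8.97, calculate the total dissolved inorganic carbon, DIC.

[CO2*] = KH · pCO2 = 10^(−1.41) × 780×10^-6 = 3.035×10^-5 mol/kg
α₀ = 1/(1 + K1/[H⁺] + K1K2/[H⁺]²) = 1/(1 + 10^+2.03 + 10^+0.94) = 0.008557
DIC = [CO2*]/α₀ = 3.035×10^-5 / 0.008557 = 3.55 mmol/kg

DIC = 3.55 mmol/kg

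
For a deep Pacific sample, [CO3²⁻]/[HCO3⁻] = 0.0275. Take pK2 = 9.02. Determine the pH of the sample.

pH = 7.46

From K2 = [H⁺][CO3²⁻]/[HCO3⁻]:  pH = pK2 + log₁₀([CO3²⁻]/[HCO3⁻])
log₁₀(0.0275) = -1.561
pH = 9.02 + (-1.561) = 7.46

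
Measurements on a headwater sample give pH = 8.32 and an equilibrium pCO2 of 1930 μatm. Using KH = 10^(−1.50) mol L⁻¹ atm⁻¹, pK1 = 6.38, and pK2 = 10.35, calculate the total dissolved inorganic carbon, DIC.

[CO2*] = KH · pCO2 = 10^(−1.50) × 1930×10^-6 = 6.103×10^-5 mol/L
α₀ = 1/(1 + K1/[H⁺] + K1K2/[H⁺]²) = 1/(1 + 10^+1.94 + 10^-0.09) = 0.01125
DIC = [CO2*]/α₀ = 6.103×10^-5 / 0.01125 = 5.43 mmol/L

DIC = 5.43 mmol/L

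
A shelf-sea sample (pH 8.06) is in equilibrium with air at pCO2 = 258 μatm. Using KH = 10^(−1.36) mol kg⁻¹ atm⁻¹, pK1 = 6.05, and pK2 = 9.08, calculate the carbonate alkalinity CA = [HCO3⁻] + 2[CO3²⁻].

[CO2*] = KH · pCO2 = 10^(−1.36) × 258×10^-6 = 1.126×10^-5 mol/kg
α₀ = 1/(1 + K1/[H⁺] + K1K2/[H⁺]²) = 1/(1 + 10^+2.01 + 10^+0.99) = 0.008842
DIC = [CO2*]/α₀ = 1.126×10^-5 / 0.008842 = 1.274 mmol/kg
CA = (α₁ + 2α₂)·DIC = (0.9048 + 2×0.08640) × 1.274 = 1.37 mmol/kg

CA = 1.37 mmol/kg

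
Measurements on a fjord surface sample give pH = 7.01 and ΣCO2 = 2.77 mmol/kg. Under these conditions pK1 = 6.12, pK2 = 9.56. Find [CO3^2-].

α₂ = 1 / (1 + [H⁺]/K2 + [H⁺]²/(K1K2)) = 1 / (1 + 10^+2.55 + 10^+1.66)
   = 1 / (1 + 354.81 + 45.709) = 1/401.52 = 0.002491
[CO3²⁻] = α₂ × DIC = 0.002491 × 2.77 = 0.00690 mmol/kg = 6.90 μmol/kg

[CO3²⁻] = 6.90 μmol/kg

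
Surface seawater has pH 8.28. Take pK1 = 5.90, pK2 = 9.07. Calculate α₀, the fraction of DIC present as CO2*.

α₀ = 0.00357

α₀ = 1 / (1 + K1/[H⁺] + K1K2/[H⁺]²) = 1 / (1 + 10^+2.38 + 10^+1.59)
   = 1 / (1 + 239.88 + 38.905) = 1/279.79 = 0.003574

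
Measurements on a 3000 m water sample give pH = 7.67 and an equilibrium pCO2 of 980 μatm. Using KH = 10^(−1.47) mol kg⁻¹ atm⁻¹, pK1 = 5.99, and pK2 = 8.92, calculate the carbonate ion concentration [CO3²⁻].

[CO2*] = KH · pCO2 = 10^(−1.47) × 980×10^-6 = 3.321×10^-5 mol/kg
α₀ = 1/(1 + K1/[H⁺] + K1K2/[H⁺]²) = 1/(1 + 10^+1.68 + 10^+0.43) = 0.01940
DIC = [CO2*]/α₀ = 3.321×10^-5 / 0.01940 = 1.712 mmol/kg
[CO3²⁻] = α₂·DIC; α₂ = 0.05221, so [CO3²⁻] = 0.05221 × 1.712 = 0.0894 mmol/kg

[CO3²⁻] = 0.0894 mmol/kg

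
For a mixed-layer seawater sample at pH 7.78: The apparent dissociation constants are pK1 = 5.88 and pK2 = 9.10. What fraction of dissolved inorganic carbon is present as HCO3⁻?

α₁ = 1 / (1 + [H⁺]/K1 + K2/[H⁺]) = 1 / (1 + 10^-1.90 + 10^-1.32)
   = 1 / (1 + 0.012589 + 0.047863) = 1/1.0605 = 0.9430

α₁ = 0.943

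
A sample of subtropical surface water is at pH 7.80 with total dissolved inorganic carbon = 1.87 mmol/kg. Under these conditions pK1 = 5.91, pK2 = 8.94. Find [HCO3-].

α₁ = 1 / (1 + [H⁺]/K1 + K2/[H⁺]) = 1 / (1 + 10^-1.89 + 10^-1.14)
   = 1 / (1 + 0.012882 + 0.072444) = 1/1.0853 = 0.9214
[HCO3⁻] = α₁ × DIC = 0.9214 × 1.87 = 1.72 mmol/kg

[HCO3⁻] = 1.72 mmol/kg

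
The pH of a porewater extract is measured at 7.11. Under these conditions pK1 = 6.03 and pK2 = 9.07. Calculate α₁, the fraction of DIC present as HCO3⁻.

α₁ = 1 / (1 + [H⁺]/K1 + K2/[H⁺]) = 1 / (1 + 10^-1.08 + 10^-1.96)
   = 1 / (1 + 0.083176 + 0.010965) = 1/1.0941 = 0.9140

α₁ = 0.914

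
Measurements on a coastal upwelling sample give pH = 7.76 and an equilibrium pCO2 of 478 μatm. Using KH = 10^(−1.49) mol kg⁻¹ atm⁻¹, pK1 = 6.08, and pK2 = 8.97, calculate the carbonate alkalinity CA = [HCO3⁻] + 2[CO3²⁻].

[CO2*] = KH · pCO2 = 10^(−1.49) × 478×10^-6 = 1.547×10^-5 mol/kg
α₀ = 1/(1 + K1/[H⁺] + K1K2/[H⁺]²) = 1/(1 + 10^+1.68 + 10^+0.47) = 0.01930
DIC = [CO2*]/α₀ = 1.547×10^-5 / 0.01930 = 0.8015 mmol/kg
CA = (α₁ + 2α₂)·DIC = (0.9237 + 2×0.05696) × 0.8015 = 0.832 mmol/kg

CA = 0.832 mmol/kg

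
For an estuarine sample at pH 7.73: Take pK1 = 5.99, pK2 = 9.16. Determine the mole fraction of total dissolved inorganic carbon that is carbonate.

α₂ = 1 / (1 + [H⁺]/K2 + [H⁺]²/(K1K2)) = 1 / (1 + 10^+1.43 + 10^-0.31)
   = 1 / (1 + 26.915 + 0.48978) = 1/28.405 = 0.03520

α₂ = 0.0352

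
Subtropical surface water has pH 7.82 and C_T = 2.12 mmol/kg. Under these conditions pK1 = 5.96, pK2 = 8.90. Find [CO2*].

[CO2*] = 0.0267 mmol/kg

α₀ = 1 / (1 + K1/[H⁺] + K1K2/[H⁺]²) = 1 / (1 + 10^+1.86 + 10^+0.78)
   = 1 / (1 + 72.444 + 6.0256) = 1/79.469 = 0.01258
[CO2*] = α₀ × DIC = 0.01258 × 2.12 = 0.0267 mmol/kg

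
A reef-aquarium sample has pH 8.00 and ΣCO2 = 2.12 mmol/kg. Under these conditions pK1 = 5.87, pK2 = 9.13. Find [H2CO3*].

[CO2*] = 14.5 μmol/kg

α₀ = 1 / (1 + K1/[H⁺] + K1K2/[H⁺]²) = 1 / (1 + 10^+2.13 + 10^+1.00)
   = 1 / (1 + 134.90 + 10.000) = 1/145.90 = 0.006854
[CO2*] = α₀ × DIC = 0.006854 × 2.12 = 0.0145 mmol/kg = 14.5 μmol/kg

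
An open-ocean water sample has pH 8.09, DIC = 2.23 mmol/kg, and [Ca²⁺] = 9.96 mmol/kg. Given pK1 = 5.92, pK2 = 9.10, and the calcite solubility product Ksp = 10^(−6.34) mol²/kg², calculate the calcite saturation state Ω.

α₂ = 1 / (1 + [H⁺]/K2 + [H⁺]²/(K1K2)) = 1 / (1 + 10^+1.01 + 10^-1.16)
   = 1 / (1 + 10.233 + 0.069183) = 1/11.302 = 0.08848
[CO3²⁻] = α₂ × DIC = 0.08848 × 2.23 = 0.1973 mmol/kg
Ksp = 10^(−6.34) = 4.571×10^-7
Ω = [Ca²⁺][CO3²⁻]/Ksp = (9.96×10^-3)(1.973×10^-4) / 4.571×10^-7 = 4.30

Ω = 4.30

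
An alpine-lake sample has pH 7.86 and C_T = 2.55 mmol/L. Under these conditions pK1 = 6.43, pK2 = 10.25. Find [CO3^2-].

[CO3²⁻] = 9.98 μmol/L

α₂ = 1 / (1 + [H⁺]/K2 + [H⁺]²/(K1K2)) = 1 / (1 + 10^+2.39 + 10^+0.96)
   = 1 / (1 + 245.47 + 9.1201) = 1/255.59 = 0.003913
[CO3²⁻] = α₂ × DIC = 0.003913 × 2.55 = 0.00998 mmol/L = 9.98 μmol/L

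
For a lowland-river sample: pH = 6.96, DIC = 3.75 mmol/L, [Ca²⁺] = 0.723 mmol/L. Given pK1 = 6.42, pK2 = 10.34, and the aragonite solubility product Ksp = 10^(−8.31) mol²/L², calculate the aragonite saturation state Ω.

α₂ = 1 / (1 + [H⁺]/K2 + [H⁺]²/(K1K2)) = 1 / (1 + 10^+3.38 + 10^+2.84)
   = 1 / (1 + 2398.8 + 691.83) = 1/3091.7 = 0.0003235
[CO3²⁻] = α₂ × DIC = 0.0003235 × 3.75 = 0.001213 mmol/L = 1.213 μmol/L
Ksp = 10^(−8.31) = 4.898×10^-9
Ω = [Ca²⁺][CO3²⁻]/Ksp = (0.723×10^-3)(1.213×10^-6) / 4.898×10^-9 = 0.179

Ω = 0.179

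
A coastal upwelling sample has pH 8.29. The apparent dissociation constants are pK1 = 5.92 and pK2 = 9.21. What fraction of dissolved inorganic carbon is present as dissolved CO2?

α₀ = 1 / (1 + K1/[H⁺] + K1K2/[H⁺]²) = 1 / (1 + 10^+2.37 + 10^+1.45)
   = 1 / (1 + 234.42 + 28.184) = 1/263.61 = 0.003794

α₀ = 0.00379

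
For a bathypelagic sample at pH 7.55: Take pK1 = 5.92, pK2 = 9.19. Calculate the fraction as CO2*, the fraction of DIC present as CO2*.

α₀ = 1 / (1 + K1/[H⁺] + K1K2/[H⁺]²) = 1 / (1 + 10^+1.63 + 10^-0.01)
   = 1 / (1 + 42.658 + 0.97724) = 1/44.635 = 0.02240

α₀ = 0.0224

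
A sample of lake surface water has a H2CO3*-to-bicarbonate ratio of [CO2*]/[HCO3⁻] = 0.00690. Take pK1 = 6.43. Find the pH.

From K1 = [H⁺][HCO3⁻]/[CO2*]:  pH = pK1 − log₁₀([CO2*]/[HCO3⁻])
log₁₀(0.00690) = -2.161
pH = 6.43 − (-2.161) = 8.59

pH = 8.59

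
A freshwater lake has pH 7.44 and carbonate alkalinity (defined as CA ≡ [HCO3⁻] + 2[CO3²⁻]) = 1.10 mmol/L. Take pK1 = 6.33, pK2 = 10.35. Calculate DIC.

DIC = 1.18 mmol/L

CA = [HCO3⁻] + 2[CO3²⁻] = (α₁ + 2α₂)·DIC
At pH 7.44: [H⁺]/K1 = 10^-1.11 = 0.077625, K2/[H⁺] = 10^-2.91 = 0.0012303
α₁ = 1/(1 + 0.077625 + 0.0012303) = 1/1.0789 = 0.9269; α₂ = α₁·K2/[H⁺] = 0.001140
α₁ + 2α₂ = 0.9292
DIC = CA / (α₁ + 2α₂) = 1.10 / 0.9292 = 1.18 mmol/L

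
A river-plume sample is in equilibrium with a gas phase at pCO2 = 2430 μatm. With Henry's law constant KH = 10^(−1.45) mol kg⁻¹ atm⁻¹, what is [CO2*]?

KH = 10^(−1.45) = 3.548×10^-2 mol kg⁻¹ atm⁻¹
[CO2*] = KH · pCO2 = 3.548×10^-2 × 2430×10^-6 atm = 8.62×10^-5 mol/kg

[CO2*] = 86.2 μmol/kg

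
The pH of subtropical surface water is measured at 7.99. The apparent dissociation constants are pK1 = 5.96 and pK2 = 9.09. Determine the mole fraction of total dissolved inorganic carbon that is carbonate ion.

α₂ = 0.0730

α₂ = 1 / (1 + [H⁺]/K2 + [H⁺]²/(K1K2)) = 1 / (1 + 10^+1.10 + 10^-0.93)
   = 1 / (1 + 12.589 + 0.11749) = 1/13.707 = 0.07296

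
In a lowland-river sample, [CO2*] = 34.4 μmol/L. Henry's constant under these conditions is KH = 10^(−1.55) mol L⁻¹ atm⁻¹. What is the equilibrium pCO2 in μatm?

KH = 10^(−1.55) = 2.818×10^-2 mol L⁻¹ atm⁻¹
pCO2 = [CO2*]/KH = 34.4×10^-6 / 2.818×10^-2 = 1.22×10^-3 atm = 1220 μatm

pCO2 = 1220 μatm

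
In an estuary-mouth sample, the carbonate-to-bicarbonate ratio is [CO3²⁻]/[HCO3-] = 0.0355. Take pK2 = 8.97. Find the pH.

pH = 7.52

From K2 = [H⁺][CO3²⁻]/[HCO3-]:  pH = pK2 + log₁₀([CO3²⁻]/[HCO3-])
log₁₀(0.0355) = -1.450
pH = 8.97 + (-1.450) = 7.52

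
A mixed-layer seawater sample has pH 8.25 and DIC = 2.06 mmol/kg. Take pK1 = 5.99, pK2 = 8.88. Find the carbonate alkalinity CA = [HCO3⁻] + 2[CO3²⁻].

CA = [HCO3⁻] + 2[CO3²⁻] = (α₁ + 2α₂)·DIC
At pH 8.25: [H⁺]/K1 = 10^-2.26 = 0.0054954, K2/[H⁺] = 10^-0.63 = 0.23442
α₁ = 1/(1 + 0.0054954 + 0.23442) = 1/1.2399 = 0.8065; α₂ = α₁·K2/[H⁺] = 0.1891
α₁ + 2α₂ = 1.1846
CA = 1.1846 × 2.06 = 2.44 mmol/kg

CA = 2.44 mmol/kg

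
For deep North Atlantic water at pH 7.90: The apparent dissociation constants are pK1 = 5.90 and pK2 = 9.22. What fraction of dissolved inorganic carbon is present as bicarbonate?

α₁ = 0.945

α₁ = 1 / (1 + [H⁺]/K1 + K2/[H⁺]) = 1 / (1 + 10^-2.00 + 10^-1.32)
   = 1 / (1 + 0.010000 + 0.047863) = 1/1.0579 = 0.9453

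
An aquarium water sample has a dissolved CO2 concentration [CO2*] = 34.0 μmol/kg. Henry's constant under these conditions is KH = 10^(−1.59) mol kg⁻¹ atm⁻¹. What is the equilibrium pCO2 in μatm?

KH = 10^(−1.59) = 2.570×10^-2 mol kg⁻¹ atm⁻¹
pCO2 = [CO2*]/KH = 34.0×10^-6 / 2.570×10^-2 = 1.32×10^-3 atm = 1320 μatm

pCO2 = 1320 μatm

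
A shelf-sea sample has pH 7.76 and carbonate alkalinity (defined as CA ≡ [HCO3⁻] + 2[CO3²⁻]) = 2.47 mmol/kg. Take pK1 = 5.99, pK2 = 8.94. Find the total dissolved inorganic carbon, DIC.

CA = [HCO3⁻] + 2[CO3²⁻] = (α₁ + 2α₂)·DIC
At pH 7.76: [H⁺]/K1 = 10^-1.77 = 0.016982, K2/[H⁺] = 10^-1.18 = 0.066069
α₁ = 1/(1 + 0.016982 + 0.066069) = 1/1.0831 = 0.9233; α₂ = α₁·K2/[H⁺] = 0.06100
α₁ + 2α₂ = 1.0453
DIC = CA / (α₁ + 2α₂) = 2.47 / 1.0453 = 2.36 mmol/kg

DIC = 2.36 mmol/kg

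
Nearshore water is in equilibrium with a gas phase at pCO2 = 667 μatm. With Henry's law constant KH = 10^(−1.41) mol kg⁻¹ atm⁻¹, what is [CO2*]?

KH = 10^(−1.41) = 3.890×10^-2 mol kg⁻¹ atm⁻¹
[CO2*] = KH · pCO2 = 3.890×10^-2 × 667×10^-6 atm = 2.59×10^-5 mol/kg

[CO2*] = 25.9 μmol/kg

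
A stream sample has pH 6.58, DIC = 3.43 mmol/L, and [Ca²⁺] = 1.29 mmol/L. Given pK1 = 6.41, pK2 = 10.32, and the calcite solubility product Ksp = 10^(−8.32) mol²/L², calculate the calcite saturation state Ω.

α₂ = 1 / (1 + [H⁺]/K2 + [H⁺]²/(K1K2)) = 1 / (1 + 10^+3.74 + 10^+3.57)
   = 1 / (1 + 5495.4 + 3715.4) = 1/9211.8 = 0.0001086
[CO3²⁻] = α₂ × DIC = 0.0001086 × 3.43 = 0.0003724 mmol/L = 0.3724 μmol/L
Ksp = 10^(−8.32) = 4.786×10^-9
Ω = [Ca²⁺][CO3²⁻]/Ksp = (1.29×10^-3)(3.724×10^-7) / 4.786×10^-9 = 0.100

Ω = 0.100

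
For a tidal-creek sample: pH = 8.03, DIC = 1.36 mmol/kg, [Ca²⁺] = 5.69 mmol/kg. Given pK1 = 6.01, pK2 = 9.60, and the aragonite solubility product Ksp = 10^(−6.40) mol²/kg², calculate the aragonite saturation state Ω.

Ω = 0.505

α₂ = 1 / (1 + [H⁺]/K2 + [H⁺]²/(K1K2)) = 1 / (1 + 10^+1.57 + 10^-0.45)
   = 1 / (1 + 37.154 + 0.35481) = 1/38.508 = 0.02597
[CO3²⁻] = α₂ × DIC = 0.02597 × 1.36 = 0.03532 mmol/kg
Ksp = 10^(−6.40) = 3.981×10^-7
Ω = [Ca²⁺][CO3²⁻]/Ksp = (5.69×10^-3)(3.532×10^-5) / 3.981×10^-7 = 0.505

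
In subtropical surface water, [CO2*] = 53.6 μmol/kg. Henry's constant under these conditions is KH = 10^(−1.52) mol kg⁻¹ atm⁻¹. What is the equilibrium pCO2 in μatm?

KH = 10^(−1.52) = 3.020×10^-2 mol kg⁻¹ atm⁻¹
pCO2 = [CO2*]/KH = 53.6×10^-6 / 3.020×10^-2 = 1.77×10^-3 atm = 1770 μatm

pCO2 = 1770 μatm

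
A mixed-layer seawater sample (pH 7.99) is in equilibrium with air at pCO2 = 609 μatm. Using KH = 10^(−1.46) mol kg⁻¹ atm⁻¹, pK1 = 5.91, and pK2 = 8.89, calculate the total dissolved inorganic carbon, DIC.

[CO2*] = KH · pCO2 = 10^(−1.46) × 609×10^-6 = 2.112×10^-5 mol/kg
α₀ = 1/(1 + K1/[H⁺] + K1K2/[H⁺]²) = 1/(1 + 10^+2.08 + 10^+1.18) = 0.007333
DIC = [CO2*]/α₀ = 2.112×10^-5 / 0.007333 = 2.88 mmol/kg

DIC = 2.88 mmol/kg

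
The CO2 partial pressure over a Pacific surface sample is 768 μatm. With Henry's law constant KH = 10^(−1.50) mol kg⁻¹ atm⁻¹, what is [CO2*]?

KH = 10^(−1.50) = 3.162×10^-2 mol kg⁻¹ atm⁻¹
[CO2*] = KH · pCO2 = 3.162×10^-2 × 768×10^-6 atm = 2.43×10^-5 mol/kg

[CO2*] = 24.3 μmol/kg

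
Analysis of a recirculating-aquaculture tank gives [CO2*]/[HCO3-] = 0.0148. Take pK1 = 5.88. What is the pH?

pH = 7.71

From K1 = [H⁺][HCO3-]/[CO2*]:  pH = pK1 − log₁₀([CO2*]/[HCO3-])
log₁₀(0.0148) = -1.830
pH = 5.88 − (-1.830) = 7.71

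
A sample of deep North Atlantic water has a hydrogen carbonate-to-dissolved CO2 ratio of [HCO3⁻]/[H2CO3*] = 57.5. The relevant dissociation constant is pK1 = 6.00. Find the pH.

pH = 7.76

From K1 = [H⁺][HCO3⁻]/[H2CO3*]:  pH = pK1 + log₁₀([HCO3⁻]/[H2CO3*])
log₁₀(57.5) = +1.760
pH = 6.00 + (+1.760) = 7.76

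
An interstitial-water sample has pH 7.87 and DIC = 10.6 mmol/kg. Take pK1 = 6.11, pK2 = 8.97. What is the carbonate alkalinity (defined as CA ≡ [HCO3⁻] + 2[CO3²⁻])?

CA = [HCO3⁻] + 2[CO3²⁻] = (α₁ + 2α₂)·DIC
At pH 7.87: [H⁺]/K1 = 10^-1.76 = 0.017378, K2/[H⁺] = 10^-1.10 = 0.079433
α₁ = 1/(1 + 0.017378 + 0.079433) = 1/1.0968 = 0.9117; α₂ = α₁·K2/[H⁺] = 0.07242
α₁ + 2α₂ = 1.0566
CA = 1.0566 × 10.6 = 11.2 mmol/kg

CA = 11.2 mmol/kg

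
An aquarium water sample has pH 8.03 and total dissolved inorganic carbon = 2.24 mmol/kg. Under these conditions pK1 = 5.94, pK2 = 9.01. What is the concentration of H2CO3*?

[CO2*] = 16.4 μmol/kg

α₀ = 1 / (1 + K1/[H⁺] + K1K2/[H⁺]²) = 1 / (1 + 10^+2.09 + 10^+1.11)
   = 1 / (1 + 123.03 + 12.882) = 1/136.91 = 0.007304
[CO2*] = α₀ × DIC = 0.007304 × 2.24 = 0.0164 mmol/kg = 16.4 μmol/kg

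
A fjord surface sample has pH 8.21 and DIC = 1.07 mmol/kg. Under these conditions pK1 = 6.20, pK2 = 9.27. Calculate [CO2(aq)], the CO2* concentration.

α₀ = 1 / (1 + K1/[H⁺] + K1K2/[H⁺]²) = 1 / (1 + 10^+2.01 + 10^+0.95)
   = 1 / (1 + 102.33 + 8.9125) = 1/112.24 = 0.008909
[CO2*] = α₀ × DIC = 0.008909 × 1.07 = 0.00953 mmol/kg = 9.53 μmol/kg

[CO2*] = 9.53 μmol/kg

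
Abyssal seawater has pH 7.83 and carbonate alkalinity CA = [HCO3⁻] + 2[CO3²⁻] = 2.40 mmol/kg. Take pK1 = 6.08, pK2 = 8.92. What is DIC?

DIC = 2.27 mmol/kg

CA = [HCO3⁻] + 2[CO3²⁻] = (α₁ + 2α₂)·DIC
At pH 7.83: [H⁺]/K1 = 10^-1.75 = 0.017783, K2/[H⁺] = 10^-1.09 = 0.081283
α₁ = 1/(1 + 0.017783 + 0.081283) = 1/1.0991 = 0.9099; α₂ = α₁·K2/[H⁺] = 0.07396
α₁ + 2α₂ = 1.0578
DIC = CA / (α₁ + 2α₂) = 2.40 / 1.0578 = 2.27 mmol/kg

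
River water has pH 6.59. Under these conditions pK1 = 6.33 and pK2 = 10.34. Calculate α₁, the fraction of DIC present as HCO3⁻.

α₁ = 0.645

α₁ = 1 / (1 + [H⁺]/K1 + K2/[H⁺]) = 1 / (1 + 10^-0.26 + 10^-3.75)
   = 1 / (1 + 0.54954 + 0.00017783) = 1/1.5497 = 0.6453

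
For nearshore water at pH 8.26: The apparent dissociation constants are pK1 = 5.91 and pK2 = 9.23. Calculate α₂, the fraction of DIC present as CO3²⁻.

α₂ = 1 / (1 + [H⁺]/K2 + [H⁺]²/(K1K2)) = 1 / (1 + 10^+0.97 + 10^-1.38)
   = 1 / (1 + 9.3325 + 0.041687) = 1/10.374 = 0.09639

α₂ = 0.0964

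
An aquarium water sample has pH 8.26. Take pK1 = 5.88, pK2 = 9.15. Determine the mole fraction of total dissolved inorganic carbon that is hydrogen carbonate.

α₁ = 1 / (1 + [H⁺]/K1 + K2/[H⁺]) = 1 / (1 + 10^-2.38 + 10^-0.89)
   = 1 / (1 + 0.0041687 + 0.12882) = 1/1.1330 = 0.8826

α₁ = 0.883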